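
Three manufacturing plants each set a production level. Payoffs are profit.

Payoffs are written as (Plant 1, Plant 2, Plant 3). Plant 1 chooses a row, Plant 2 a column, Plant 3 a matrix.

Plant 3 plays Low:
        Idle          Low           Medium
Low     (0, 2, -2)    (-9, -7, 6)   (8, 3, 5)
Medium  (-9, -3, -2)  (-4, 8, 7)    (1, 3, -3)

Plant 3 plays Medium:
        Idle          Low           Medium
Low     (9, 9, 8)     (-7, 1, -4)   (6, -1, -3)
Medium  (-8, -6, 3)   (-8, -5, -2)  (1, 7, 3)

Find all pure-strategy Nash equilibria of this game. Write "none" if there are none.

For each player, find the best response to each opponent profile; mutual best responses are the pure NE.
Plant 1 against (Idle, Low): payoffs 0, -9 → best response Low.
Plant 1 against (Idle, Medium): payoffs 9, -8 → best response Low.
Plant 1 against (Low, Low): payoffs -9, -4 → best response Medium.
Plant 1 against (Low, Medium): payoffs -7, -8 → best response Low.
Plant 1 against (Medium, Low): payoffs 8, 1 → best response Low.
Plant 1 against (Medium, Medium): payoffs 6, 1 → best response Low.
Plant 2 against (Low, Low): payoffs 2, -7, 3 → best response Medium.
Plant 2 against (Low, Medium): payoffs 9, 1, -1 → best response Idle.
Plant 2 against (Medium, Low): payoffs -3, 8, 3 → best response Low.
Plant 2 against (Medium, Medium): payoffs -6, -5, 7 → best response Medium.
Plant 3 against (Low, Idle): payoffs -2, 8 → best response Medium.
Plant 3 against (Low, Low): payoffs 6, -4 → best response Low.
Plant 3 against (Low, Medium): payoffs 5, -3 → best response Low.
Plant 3 against (Medium, Idle): payoffs -2, 3 → best response Medium.
Plant 3 against (Medium, Low): payoffs 7, -2 → best response Low.
Plant 3 against (Medium, Medium): payoffs -3, 3 → best response Medium.
Mutual best responses: (Low, Idle, Medium); (Low, Medium, Low); (Medium, Low, Low).

The pure Nash equilibria are (Low, Idle, Medium) and (Low, Medium, Low) and (Medium, Low, Low).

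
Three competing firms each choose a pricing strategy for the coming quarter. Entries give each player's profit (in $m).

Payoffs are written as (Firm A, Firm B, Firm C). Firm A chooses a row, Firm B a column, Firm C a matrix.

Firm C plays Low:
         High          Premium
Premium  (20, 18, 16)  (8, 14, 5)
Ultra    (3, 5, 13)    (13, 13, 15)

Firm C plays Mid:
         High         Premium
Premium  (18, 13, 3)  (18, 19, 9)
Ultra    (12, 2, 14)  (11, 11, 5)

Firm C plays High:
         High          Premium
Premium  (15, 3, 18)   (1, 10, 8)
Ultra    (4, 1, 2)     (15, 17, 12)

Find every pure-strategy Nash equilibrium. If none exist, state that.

The pure Nash equilibria are (Premium, Premium, Mid) and (Ultra, Premium, Low).

(Premium, High, Low): Firm C can switch to High (16 → 18). Not NE.
(Premium, High, Mid): Firm B can switch to Premium (13 → 19). Not NE.
(Premium, High, High): Firm B can switch to Premium (3 → 10). Not NE.
(Premium, Premium, Low): Firm A can switch to Ultra (8 → 13). Not NE.
(Premium, Premium, Mid): Firm A gets 18, best alternative 11; Firm B gets 19, best alternative 13; Firm C gets 9, best alternative 8. No profitable deviation — NE.
(Premium, Premium, High): Firm A can switch to Ultra (1 → 15). Not NE.
(Ultra, High, Low): Firm A can switch to Premium (3 → 20). Not NE.
(Ultra, High, Mid): Firm A can switch to Premium (12 → 18). Not NE.
(Ultra, High, High): Firm A can switch to Premium (4 → 15). Not NE.
(Ultra, Premium, Low): Firm A gets 13, best alternative 8; Firm B gets 13, best alternative 5; Firm C gets 15, best alternative 12. No profitable deviation — NE.
(Ultra, Premium, Mid): Firm A can switch to Premium (11 → 18). Not NE.
(Ultra, Premium, High): Firm C can switch to Low (12 → 15). Not NE.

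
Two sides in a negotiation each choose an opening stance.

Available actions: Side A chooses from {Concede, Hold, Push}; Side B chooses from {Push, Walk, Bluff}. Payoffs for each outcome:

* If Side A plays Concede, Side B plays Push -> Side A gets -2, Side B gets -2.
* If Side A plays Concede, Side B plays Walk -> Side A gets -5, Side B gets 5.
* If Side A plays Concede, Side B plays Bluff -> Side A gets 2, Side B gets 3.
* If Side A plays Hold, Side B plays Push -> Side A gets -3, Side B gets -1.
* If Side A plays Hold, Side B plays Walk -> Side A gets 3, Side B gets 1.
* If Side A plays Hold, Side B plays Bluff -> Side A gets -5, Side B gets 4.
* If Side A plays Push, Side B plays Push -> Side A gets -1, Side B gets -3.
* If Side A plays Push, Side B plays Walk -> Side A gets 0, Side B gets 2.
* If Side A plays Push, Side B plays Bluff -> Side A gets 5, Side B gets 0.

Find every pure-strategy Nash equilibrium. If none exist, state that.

(Concede, Push): Side A can switch to Push (-2 → -1). Not NE.
(Concede, Walk): Side A can switch to Hold (-5 → 3). Not NE.
(Concede, Bluff): Side A can switch to Push (2 → 5). Not NE.
(Hold, Push): Side A can switch to Concede (-3 → -2). Not NE.
(Hold, Walk): Side B can switch to Bluff (1 → 4). Not NE.
(Hold, Bluff): Side A can switch to Concede (-5 → 2). Not NE.
(The remaining 3 profiles each have a profitable deviation by the same check.)

This game has no pure Nash equilibrium.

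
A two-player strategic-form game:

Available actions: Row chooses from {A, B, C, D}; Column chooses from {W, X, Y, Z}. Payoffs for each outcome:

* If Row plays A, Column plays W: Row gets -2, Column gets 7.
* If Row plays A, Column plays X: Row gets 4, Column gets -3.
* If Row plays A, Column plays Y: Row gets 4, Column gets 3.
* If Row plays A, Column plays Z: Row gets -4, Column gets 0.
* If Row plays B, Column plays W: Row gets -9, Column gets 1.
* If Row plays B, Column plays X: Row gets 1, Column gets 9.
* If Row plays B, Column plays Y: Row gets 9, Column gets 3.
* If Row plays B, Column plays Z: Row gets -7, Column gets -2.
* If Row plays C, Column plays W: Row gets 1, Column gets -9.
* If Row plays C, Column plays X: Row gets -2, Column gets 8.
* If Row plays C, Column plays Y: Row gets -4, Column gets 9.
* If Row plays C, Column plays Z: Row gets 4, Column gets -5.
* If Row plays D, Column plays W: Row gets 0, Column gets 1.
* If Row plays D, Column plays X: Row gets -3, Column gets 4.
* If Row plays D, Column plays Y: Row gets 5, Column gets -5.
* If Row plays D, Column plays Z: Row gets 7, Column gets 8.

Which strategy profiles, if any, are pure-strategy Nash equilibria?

The unique pure-strategy Nash equilibrium is (D, Z).

Row against W: payoffs -2, -9, 1, 0 → best response C.
Row against X: payoffs 4, 1, -2, -3 → best response A.
Row against Y: payoffs 4, 9, -4, 5 → best response B.
Row against Z: payoffs -4, -7, 4, 7 → best response D.
Column against A: payoffs 7, -3, 3, 0 → best response W.
Column against B: payoffs 1, 9, 3, -2 → best response X.
Column against C: payoffs -9, 8, 9, -5 → best response Y.
Column against D: payoffs 1, 4, -5, 8 → best response Z.
Mutual best responses: (D, Z).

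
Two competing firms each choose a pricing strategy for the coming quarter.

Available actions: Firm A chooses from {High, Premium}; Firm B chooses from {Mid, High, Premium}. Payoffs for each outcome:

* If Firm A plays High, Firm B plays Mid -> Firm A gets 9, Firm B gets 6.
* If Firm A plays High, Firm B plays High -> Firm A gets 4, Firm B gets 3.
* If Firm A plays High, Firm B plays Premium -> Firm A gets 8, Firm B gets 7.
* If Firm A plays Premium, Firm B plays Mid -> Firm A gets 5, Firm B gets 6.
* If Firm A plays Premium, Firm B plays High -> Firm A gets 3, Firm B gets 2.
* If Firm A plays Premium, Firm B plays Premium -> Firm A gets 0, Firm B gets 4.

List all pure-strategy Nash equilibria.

(High, Mid): Firm B can switch to Premium (6 → 7). Not NE.
(High, High): Firm B can switch to Mid (3 → 6). Not NE.
(High, Premium): Firm A gets 8, best alternative 0; Firm B gets 7, best alternative 6. No profitable deviation — NE.
(Premium, Mid): Firm A can switch to High (5 → 9). Not NE.
(Premium, High): Firm A can switch to High (3 → 4). Not NE.
(Premium, Premium): Firm A can switch to High (0 → 8). Not NE.

The unique pure-strategy Nash equilibrium is (High, Premium).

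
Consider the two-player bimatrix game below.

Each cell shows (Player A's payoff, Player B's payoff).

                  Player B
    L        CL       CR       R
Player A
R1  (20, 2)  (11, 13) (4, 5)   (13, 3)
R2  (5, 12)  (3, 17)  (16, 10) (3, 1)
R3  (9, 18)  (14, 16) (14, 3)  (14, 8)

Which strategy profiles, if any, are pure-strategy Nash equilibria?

(R1, L): Player B can switch to CL (2 → 13). Not NE.
(R1, CL): Player A can switch to R3 (11 → 14). Not NE.
(R1, CR): Player A can switch to R2 (4 → 16). Not NE.
(R1, R): Player A can switch to R3 (13 → 14). Not NE.
(R2, L): Player A can switch to R1 (5 → 20). Not NE.
(R2, CL): Player A can switch to R1 (3 → 11). Not NE.
(R2, CR): Player B can switch to L (10 → 12). Not NE.
(R2, R): Player A can switch to R1 (3 → 13). Not NE.
(R3, L): Player A can switch to R1 (9 → 20). Not NE.
(R3, CL): Player B can switch to L (16 → 18). Not NE.
(R3, CR): Player A can switch to R2 (14 → 16). Not NE.
(R3, R): Player B can switch to L (8 → 18). Not NE.

There is no pure-strategy Nash equilibrium.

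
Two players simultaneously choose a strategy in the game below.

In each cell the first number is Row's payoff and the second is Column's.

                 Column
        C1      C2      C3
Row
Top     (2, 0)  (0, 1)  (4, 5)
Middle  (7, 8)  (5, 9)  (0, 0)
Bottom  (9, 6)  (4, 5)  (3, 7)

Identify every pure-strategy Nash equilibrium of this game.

Row against C1: payoffs 2, 7, 9 → best response Bottom.
Row against C2: payoffs 0, 5, 4 → best response Middle.
Row against C3: payoffs 4, 0, 3 → best response Top.
Column against Top: payoffs 0, 1, 5 → best response C3.
Column against Middle: payoffs 8, 9, 0 → best response C2.
Column against Bottom: payoffs 6, 5, 7 → best response C3.
Mutual best responses: (Top, C3); (Middle, C2).

Pure-strategy Nash equilibria: (Top, C3) and (Middle, C2)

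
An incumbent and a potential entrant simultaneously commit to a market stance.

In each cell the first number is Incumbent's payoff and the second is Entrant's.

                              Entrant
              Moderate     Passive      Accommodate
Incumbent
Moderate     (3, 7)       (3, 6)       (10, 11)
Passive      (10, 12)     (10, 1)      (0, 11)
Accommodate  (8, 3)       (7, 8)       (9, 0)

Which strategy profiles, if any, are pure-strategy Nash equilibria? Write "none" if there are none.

For each player, find the best response to each opponent profile; mutual best responses are the pure NE.
Incumbent against Moderate: payoffs 3, 10, 8 → best response Passive.
Incumbent against Passive: payoffs 3, 10, 7 → best response Passive.
Incumbent against Accommodate: payoffs 10, 0, 9 → best response Moderate.
Entrant against Moderate: payoffs 7, 6, 11 → best response Accommodate.
Entrant against Passive: payoffs 12, 1, 11 → best response Moderate.
Entrant against Accommodate: payoffs 3, 8, 0 → best response Passive.
Mutual best responses: (Moderate, Accommodate); (Passive, Moderate).

The pure Nash equilibria are (Moderate, Accommodate), (Passive, Moderate).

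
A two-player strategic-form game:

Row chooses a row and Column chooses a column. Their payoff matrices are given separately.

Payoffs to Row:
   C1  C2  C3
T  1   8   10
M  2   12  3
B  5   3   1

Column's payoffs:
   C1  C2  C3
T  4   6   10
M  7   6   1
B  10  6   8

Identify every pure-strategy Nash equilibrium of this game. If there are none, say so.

Row against C1: payoffs 1, 2, 5 → best response B.
Row against C2: payoffs 8, 12, 3 → best response M.
Row against C3: payoffs 10, 3, 1 → best response T.
Column against T: payoffs 4, 6, 10 → best response C3.
Column against M: payoffs 7, 6, 1 → best response C1.
Column against B: payoffs 10, 6, 8 → best response C1.
Mutual best responses: (T, C3); (B, C1).

Pure-strategy Nash equilibria: (T, C3) and (B, C1)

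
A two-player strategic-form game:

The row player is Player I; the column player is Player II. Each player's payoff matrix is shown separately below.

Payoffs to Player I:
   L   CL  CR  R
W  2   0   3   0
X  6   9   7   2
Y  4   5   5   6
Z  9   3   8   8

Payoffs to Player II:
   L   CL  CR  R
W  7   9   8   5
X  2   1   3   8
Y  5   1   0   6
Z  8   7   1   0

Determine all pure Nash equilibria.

(Z, L)

Check each profile: it is a Nash equilibrium iff no player can strictly gain by switching unilaterally.
(W, L): Player I can switch to X (2 → 6). Not NE.
(W, CL): Player I can switch to X (0 → 9). Not NE.
(W, CR): Player I can switch to X (3 → 7). Not NE.
(W, R): Player I can switch to X (0 → 2). Not NE.
(X, L): Player I can switch to Z (6 → 9). Not NE.
(X, CL): Player II can switch to L (1 → 2). Not NE.
(X, CR): Player I can switch to Z (7 → 8). Not NE.
(X, R): Player I can switch to Y (2 → 6). Not NE.
(Z, L): Player I gets 9, best alternative 6; Player II gets 8, best alternative 7. No profitable deviation — NE.
(The remaining 7 profiles each have a profitable deviation by the same check.)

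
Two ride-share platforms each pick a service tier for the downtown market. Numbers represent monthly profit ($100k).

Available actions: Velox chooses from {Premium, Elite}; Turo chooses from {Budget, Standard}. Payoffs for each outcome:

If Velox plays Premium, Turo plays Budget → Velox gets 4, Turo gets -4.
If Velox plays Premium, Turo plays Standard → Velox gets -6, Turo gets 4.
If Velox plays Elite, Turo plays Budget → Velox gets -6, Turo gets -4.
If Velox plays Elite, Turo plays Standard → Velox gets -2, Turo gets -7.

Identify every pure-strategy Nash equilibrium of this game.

(Premium, Budget): Turo can switch to Standard (-4 → 4). Not NE.
(Premium, Standard): Velox can switch to Elite (-6 → -2). Not NE.
(Elite, Budget): Velox can switch to Premium (-6 → 4). Not NE.
(Elite, Standard): Turo can switch to Budget (-7 → -4). Not NE.

none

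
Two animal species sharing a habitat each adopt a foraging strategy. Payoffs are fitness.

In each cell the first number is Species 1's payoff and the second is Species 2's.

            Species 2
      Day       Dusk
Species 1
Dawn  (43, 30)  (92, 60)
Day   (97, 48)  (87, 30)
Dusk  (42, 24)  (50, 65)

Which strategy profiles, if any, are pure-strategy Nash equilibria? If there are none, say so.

Check each profile: it is a Nash equilibrium iff no player can strictly gain by switching unilaterally.
(Dawn, Day): Species 1 can switch to Day (43 → 97). Not NE.
(Dawn, Dusk): Species 1 gets 92, best alternative 87; Species 2 gets 60, best alternative 30. No profitable deviation — NE.
(Day, Day): Species 1 gets 97, best alternative 43; Species 2 gets 48, best alternative 30. No profitable deviation — NE.
(Day, Dusk): Species 1 can switch to Dawn (87 → 92). Not NE.
(Dusk, Day): Species 1 can switch to Dawn (42 → 43). Not NE.
(Dusk, Dusk): Species 1 can switch to Dawn (50 → 92). Not NE.

Pure-strategy Nash equilibria: (Dawn, Dusk) and (Day, Day)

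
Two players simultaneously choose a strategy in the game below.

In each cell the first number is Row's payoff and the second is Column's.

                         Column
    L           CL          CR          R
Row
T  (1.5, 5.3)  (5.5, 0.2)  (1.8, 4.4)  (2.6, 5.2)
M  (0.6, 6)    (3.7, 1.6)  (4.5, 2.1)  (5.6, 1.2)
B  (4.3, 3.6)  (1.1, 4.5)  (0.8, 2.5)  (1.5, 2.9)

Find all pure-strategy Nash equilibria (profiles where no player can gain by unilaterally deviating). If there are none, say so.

none

(T, L): Row can switch to B (1.5 → 4.3). Not NE.
(T, CL): Column can switch to L (0.2 → 5.3). Not NE.
(T, CR): Row can switch to M (1.8 → 4.5). Not NE.
(T, R): Row can switch to M (2.6 → 5.6). Not NE.
(M, L): Row can switch to T (0.6 → 1.5). Not NE.
(M, CL): Row can switch to T (3.7 → 5.5). Not NE.
(M, CR): Column can switch to L (2.1 → 6). Not NE.
(M, R): Column can switch to L (1.2 → 6). Not NE.
(The remaining 4 profiles each have a profitable deviation by the same check.)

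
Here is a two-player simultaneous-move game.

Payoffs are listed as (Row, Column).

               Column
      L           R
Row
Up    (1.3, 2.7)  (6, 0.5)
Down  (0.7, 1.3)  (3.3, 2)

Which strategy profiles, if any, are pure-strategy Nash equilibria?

(Up, L): Row gets 1.3, best alternative 0.7; Column gets 2.7, best alternative 0.5. No profitable deviation — NE.
(Up, R): Column can switch to L (0.5 → 2.7). Not NE.
(Down, L): Row can switch to Up (0.7 → 1.3). Not NE.
(Down, R): Row can switch to Up (3.3 → 6). Not NE.

(Up, L)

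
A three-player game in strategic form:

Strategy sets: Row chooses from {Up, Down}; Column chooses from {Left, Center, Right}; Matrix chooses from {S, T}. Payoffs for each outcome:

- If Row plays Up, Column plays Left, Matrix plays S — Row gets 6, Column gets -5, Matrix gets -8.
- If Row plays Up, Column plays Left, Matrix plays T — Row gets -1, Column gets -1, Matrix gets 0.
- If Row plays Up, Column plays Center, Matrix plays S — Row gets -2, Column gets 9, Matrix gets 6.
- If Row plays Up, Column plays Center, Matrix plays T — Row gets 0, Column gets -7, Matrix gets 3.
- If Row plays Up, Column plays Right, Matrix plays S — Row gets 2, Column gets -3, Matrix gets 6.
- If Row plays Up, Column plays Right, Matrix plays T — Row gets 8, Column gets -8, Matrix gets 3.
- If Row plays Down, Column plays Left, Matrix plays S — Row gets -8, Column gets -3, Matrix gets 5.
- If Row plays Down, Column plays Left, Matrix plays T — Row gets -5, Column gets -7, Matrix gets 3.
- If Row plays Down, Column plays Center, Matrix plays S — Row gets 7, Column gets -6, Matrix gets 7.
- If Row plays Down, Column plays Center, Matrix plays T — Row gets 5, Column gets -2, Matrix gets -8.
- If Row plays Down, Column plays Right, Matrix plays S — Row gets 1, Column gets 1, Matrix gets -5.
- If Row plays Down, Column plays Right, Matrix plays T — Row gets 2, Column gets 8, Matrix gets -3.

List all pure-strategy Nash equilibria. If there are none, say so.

The unique pure-strategy Nash equilibrium is (Up, Left, T).

Row against (Left, S): payoffs 6, -8 → best response Up.
Row against (Left, T): payoffs -1, -5 → best response Up.
Row against (Center, S): payoffs -2, 7 → best response Down.
Row against (Center, T): payoffs 0, 5 → best response Down.
Row against (Right, S): payoffs 2, 1 → best response Up.
Row against (Right, T): payoffs 8, 2 → best response Up.
Column against (Up, S): payoffs -5, 9, -3 → best response Center.
Column against (Up, T): payoffs -1, -7, -8 → best response Left.
Column against (Down, S): payoffs -3, -6, 1 → best response Right.
Column against (Down, T): payoffs -7, -2, 8 → best response Right.
Matrix against (Up, Left): payoffs -8, 0 → best response T.
Matrix against (Up, Center): payoffs 6, 3 → best response S.
Matrix against (Up, Right): payoffs 6, 3 → best response S.
Matrix against (Down, Left): payoffs 5, 3 → best response S.
Matrix against (Down, Center): payoffs 7, -8 → best response S.
Matrix against (Down, Right): payoffs -5, -3 → best response T.
Mutual best responses: (Up, Left, T).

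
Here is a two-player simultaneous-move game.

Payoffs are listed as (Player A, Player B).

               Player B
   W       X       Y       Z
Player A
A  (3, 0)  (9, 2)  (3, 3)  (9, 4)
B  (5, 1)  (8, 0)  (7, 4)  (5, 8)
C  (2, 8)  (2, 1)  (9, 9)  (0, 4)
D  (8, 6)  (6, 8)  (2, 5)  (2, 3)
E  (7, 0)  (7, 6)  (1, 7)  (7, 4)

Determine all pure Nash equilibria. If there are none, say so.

Player A against W: payoffs 3, 5, 2, 8, 7 → best response D.
Player A against X: payoffs 9, 8, 2, 6, 7 → best response A.
Player A against Y: payoffs 3, 7, 9, 2, 1 → best response C.
Player A against Z: payoffs 9, 5, 0, 2, 7 → best response A.
Player B against A: payoffs 0, 2, 3, 4 → best response Z.
Player B against B: payoffs 1, 0, 4, 8 → best response Z.
Player B against C: payoffs 8, 1, 9, 4 → best response Y.
Player B against D: payoffs 6, 8, 5, 3 → best response X.
Player B against E: payoffs 0, 6, 7, 4 → best response Y.
Mutual best responses: (A, Z); (C, Y).

(A, Z), (C, Y)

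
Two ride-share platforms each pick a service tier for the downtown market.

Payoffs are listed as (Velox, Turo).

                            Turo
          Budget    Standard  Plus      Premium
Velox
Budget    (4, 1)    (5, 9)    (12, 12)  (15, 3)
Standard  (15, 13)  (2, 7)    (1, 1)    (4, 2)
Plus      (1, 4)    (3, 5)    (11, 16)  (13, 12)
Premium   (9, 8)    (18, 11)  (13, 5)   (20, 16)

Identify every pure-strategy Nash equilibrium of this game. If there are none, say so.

Mark each player's best response to every combination of opponents' strategies; a profile where every player is best-responding is a pure Nash equilibrium.
Velox against Budget: payoffs 4, 15, 1, 9 → best response Standard.
Velox against Standard: payoffs 5, 2, 3, 18 → best response Premium.
Velox against Plus: payoffs 12, 1, 11, 13 → best response Premium.
Velox against Premium: payoffs 15, 4, 13, 20 → best response Premium.
Turo against Budget: payoffs 1, 9, 12, 3 → best response Plus.
Turo against Standard: payoffs 13, 7, 1, 2 → best response Budget.
Turo against Plus: payoffs 4, 5, 16, 12 → best response Plus.
Turo against Premium: payoffs 8, 11, 5, 16 → best response Premium.
Mutual best responses: (Standard, Budget); (Premium, Premium).

Pure-strategy Nash equilibria: (Standard, Budget); (Premium, Premium)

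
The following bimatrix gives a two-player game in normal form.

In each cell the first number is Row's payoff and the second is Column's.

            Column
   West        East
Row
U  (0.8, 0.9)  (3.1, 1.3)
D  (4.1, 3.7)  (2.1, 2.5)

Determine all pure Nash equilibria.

Row against West: payoffs 0.8, 4.1 → best response D.
Row against East: payoffs 3.1, 2.1 → best response U.
Column against U: payoffs 0.9, 1.3 → best response East.
Column against D: payoffs 3.7, 2.5 → best response West.
Mutual best responses: (U, East); (D, West).

Pure-strategy Nash equilibria: (U, East) and (D, West)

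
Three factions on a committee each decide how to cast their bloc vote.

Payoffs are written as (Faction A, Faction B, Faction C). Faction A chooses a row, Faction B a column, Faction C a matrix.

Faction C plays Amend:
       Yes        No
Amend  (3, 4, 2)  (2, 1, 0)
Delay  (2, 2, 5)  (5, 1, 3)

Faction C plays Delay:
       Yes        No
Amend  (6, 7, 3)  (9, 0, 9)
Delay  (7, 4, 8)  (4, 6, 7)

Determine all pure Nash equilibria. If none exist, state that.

This game has no pure Nash equilibrium.

(Amend, Yes, Amend): Faction C can switch to Delay (2 → 3). Not NE.
(Amend, Yes, Delay): Faction A can switch to Delay (6 → 7). Not NE.
(Amend, No, Amend): Faction A can switch to Delay (2 → 5). Not NE.
(Amend, No, Delay): Faction B can switch to Yes (0 → 7). Not NE.
(Delay, Yes, Amend): Faction A can switch to Amend (2 → 3). Not NE.
(Delay, Yes, Delay): Faction B can switch to No (4 → 6). Not NE.
(Delay, No, Amend): Faction B can switch to Yes (1 → 2). Not NE.
(Delay, No, Delay): Faction A can switch to Amend (4 → 9). Not NE.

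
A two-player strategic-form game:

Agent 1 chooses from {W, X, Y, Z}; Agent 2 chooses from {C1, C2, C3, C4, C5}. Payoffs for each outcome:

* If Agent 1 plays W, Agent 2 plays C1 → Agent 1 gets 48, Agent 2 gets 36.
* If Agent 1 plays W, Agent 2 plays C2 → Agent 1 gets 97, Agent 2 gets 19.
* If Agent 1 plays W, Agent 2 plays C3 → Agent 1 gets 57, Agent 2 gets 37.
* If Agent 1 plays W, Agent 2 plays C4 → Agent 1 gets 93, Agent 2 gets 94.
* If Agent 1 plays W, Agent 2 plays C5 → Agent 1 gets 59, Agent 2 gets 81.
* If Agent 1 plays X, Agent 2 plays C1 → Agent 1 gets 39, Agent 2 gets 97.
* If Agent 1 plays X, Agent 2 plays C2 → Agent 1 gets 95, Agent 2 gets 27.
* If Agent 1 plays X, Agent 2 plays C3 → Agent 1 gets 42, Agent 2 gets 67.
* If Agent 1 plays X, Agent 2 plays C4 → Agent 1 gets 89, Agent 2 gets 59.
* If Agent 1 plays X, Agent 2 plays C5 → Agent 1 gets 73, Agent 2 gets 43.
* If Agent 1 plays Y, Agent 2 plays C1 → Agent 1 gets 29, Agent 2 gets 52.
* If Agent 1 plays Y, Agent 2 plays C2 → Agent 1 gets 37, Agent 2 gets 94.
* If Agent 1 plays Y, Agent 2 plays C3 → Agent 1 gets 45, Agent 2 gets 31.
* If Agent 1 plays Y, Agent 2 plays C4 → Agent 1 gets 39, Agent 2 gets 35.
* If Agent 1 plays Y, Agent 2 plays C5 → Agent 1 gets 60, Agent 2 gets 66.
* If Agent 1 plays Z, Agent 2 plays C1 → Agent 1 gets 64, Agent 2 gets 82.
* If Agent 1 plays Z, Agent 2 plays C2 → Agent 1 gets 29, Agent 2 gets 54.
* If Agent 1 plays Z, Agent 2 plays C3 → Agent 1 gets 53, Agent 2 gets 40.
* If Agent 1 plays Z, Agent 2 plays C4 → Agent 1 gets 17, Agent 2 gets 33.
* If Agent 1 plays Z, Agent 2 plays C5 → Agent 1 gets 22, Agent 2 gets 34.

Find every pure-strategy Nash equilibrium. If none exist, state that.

(W, C4); (Z, C1)

(W, C1): Agent 1 can switch to Z (48 → 64). Not NE.
(W, C2): Agent 2 can switch to C1 (19 → 36). Not NE.
(W, C3): Agent 2 can switch to C4 (37 → 94). Not NE.
(W, C4): Agent 1 gets 93, best alternative 89; Agent 2 gets 94, best alternative 81. No profitable deviation — NE.
(W, C5): Agent 1 can switch to X (59 → 73). Not NE.
(X, C1): Agent 1 can switch to W (39 → 48). Not NE.
(X, C2): Agent 1 can switch to W (95 → 97). Not NE.
(X, C3): Agent 1 can switch to W (42 → 57). Not NE.
(X, C4): Agent 1 can switch to W (89 → 93). Not NE.
(X, C5): Agent 2 can switch to C1 (43 → 97). Not NE.
(Y, C1): Agent 1 can switch to W (29 → 48). Not NE.
(Y, C2): Agent 1 can switch to W (37 → 97). Not NE.
(Y, C3): Agent 1 can switch to W (45 → 57). Not NE.
(Z, C1): Agent 1 gets 64, best alternative 48; Agent 2 gets 82, best alternative 54. No profitable deviation — NE.
(The remaining 6 profiles each have a profitable deviation by the same check.)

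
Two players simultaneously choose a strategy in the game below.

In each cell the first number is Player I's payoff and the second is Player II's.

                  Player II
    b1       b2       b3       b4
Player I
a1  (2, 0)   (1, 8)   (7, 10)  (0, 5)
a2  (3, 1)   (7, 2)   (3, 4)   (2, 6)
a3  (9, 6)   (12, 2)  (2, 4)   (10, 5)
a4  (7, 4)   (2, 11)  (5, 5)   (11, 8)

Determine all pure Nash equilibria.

The pure Nash equilibria are (a1, b3); (a3, b1).

(a1, b1): Player I can switch to a2 (2 → 3). Not NE.
(a1, b2): Player I can switch to a2 (1 → 7). Not NE.
(a1, b3): Player I gets 7, best alternative 5; Player II gets 10, best alternative 8. No profitable deviation — NE.
(a1, b4): Player I can switch to a2 (0 → 2). Not NE.
(a2, b1): Player I can switch to a3 (3 → 9). Not NE.
(a2, b2): Player I can switch to a3 (7 → 12). Not NE.
(a2, b3): Player I can switch to a1 (3 → 7). Not NE.
(a3, b1): Player I gets 9, best alternative 7; Player II gets 6, best alternative 5. No profitable deviation — NE.
(The remaining 8 profiles each have a profitable deviation by the same check.)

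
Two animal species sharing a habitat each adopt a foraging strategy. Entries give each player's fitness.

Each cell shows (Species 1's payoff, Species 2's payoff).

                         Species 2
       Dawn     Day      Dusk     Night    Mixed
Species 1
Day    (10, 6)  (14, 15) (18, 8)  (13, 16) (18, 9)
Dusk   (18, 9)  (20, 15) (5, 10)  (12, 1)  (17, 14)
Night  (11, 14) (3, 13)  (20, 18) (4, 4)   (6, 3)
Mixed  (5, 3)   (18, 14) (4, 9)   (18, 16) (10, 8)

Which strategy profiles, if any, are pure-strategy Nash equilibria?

(Dusk, Day); (Night, Dusk); (Mixed, Night)

Species 1 against Dawn: payoffs 10, 18, 11, 5 → best response Dusk.
Species 1 against Day: payoffs 14, 20, 3, 18 → best response Dusk.
Species 1 against Dusk: payoffs 18, 5, 20, 4 → best response Night.
Species 1 against Night: payoffs 13, 12, 4, 18 → best response Mixed.
Species 1 against Mixed: payoffs 18, 17, 6, 10 → best response Day.
Species 2 against Day: payoffs 6, 15, 8, 16, 9 → best response Night.
Species 2 against Dusk: payoffs 9, 15, 10, 1, 14 → best response Day.
Species 2 against Night: payoffs 14, 13, 18, 4, 3 → best response Dusk.
Species 2 against Mixed: payoffs 3, 14, 9, 16, 8 → best response Night.
Mutual best responses: (Dusk, Day); (Night, Dusk); (Mixed, Night).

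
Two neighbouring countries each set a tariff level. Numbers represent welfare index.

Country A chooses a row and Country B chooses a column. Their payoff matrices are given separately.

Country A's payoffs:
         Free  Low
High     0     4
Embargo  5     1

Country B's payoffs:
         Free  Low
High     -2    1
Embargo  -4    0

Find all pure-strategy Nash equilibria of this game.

Pure NE: (High, Low)

Country A against Free: payoffs 0, 5 → best response Embargo.
Country A against Low: payoffs 4, 1 → best response High.
Country B against High: payoffs -2, 1 → best response Low.
Country B against Embargo: payoffs -4, 0 → best response Low.
Mutual best responses: (High, Low).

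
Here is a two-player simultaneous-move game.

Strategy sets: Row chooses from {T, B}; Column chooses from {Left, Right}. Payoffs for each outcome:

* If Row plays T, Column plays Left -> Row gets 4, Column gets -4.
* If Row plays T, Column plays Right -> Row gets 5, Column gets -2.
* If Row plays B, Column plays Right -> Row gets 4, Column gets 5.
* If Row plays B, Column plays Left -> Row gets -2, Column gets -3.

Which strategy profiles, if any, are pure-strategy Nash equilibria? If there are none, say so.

Pure NE: (T, Right)

Row against Left: payoffs 4, -2 → best response T.
Row against Right: payoffs 5, 4 → best response T.
Column against T: payoffs -4, -2 → best response Right.
Column against B: payoffs -3, 5 → best response Right.
Mutual best responses: (T, Right).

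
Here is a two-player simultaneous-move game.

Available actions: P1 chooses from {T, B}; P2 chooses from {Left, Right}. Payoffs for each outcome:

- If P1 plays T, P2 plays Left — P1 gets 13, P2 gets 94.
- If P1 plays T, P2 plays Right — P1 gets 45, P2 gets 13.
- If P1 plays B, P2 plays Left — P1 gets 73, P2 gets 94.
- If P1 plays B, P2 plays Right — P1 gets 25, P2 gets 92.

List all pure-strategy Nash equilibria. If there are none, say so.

For each player, find the best response to each opponent profile; mutual best responses are the pure NE.
P1 against Left: payoffs 13, 73 → best response B.
P1 against Right: payoffs 45, 25 → best response T.
P2 against T: payoffs 94, 13 → best response Left.
P2 against B: payoffs 94, 92 → best response Left.
Mutual best responses: (B, Left).

Pure NE: (B, Left)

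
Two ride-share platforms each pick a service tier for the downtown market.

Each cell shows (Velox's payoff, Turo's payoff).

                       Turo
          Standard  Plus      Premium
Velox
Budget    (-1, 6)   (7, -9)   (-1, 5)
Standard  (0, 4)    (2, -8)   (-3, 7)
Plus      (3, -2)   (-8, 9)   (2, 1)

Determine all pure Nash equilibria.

There is no pure-strategy Nash equilibrium.

For each player, find the best response to each opponent profile; mutual best responses are the pure NE.
Velox against Standard: payoffs -1, 0, 3 → best response Plus.
Velox against Plus: payoffs 7, 2, -8 → best response Budget.
Velox against Premium: payoffs -1, -3, 2 → best response Plus.
Turo against Budget: payoffs 6, -9, 5 → best response Standard.
Turo against Standard: payoffs 4, -8, 7 → best response Premium.
Turo against Plus: payoffs -2, 9, 1 → best response Plus.
No profile is a mutual best response for all players.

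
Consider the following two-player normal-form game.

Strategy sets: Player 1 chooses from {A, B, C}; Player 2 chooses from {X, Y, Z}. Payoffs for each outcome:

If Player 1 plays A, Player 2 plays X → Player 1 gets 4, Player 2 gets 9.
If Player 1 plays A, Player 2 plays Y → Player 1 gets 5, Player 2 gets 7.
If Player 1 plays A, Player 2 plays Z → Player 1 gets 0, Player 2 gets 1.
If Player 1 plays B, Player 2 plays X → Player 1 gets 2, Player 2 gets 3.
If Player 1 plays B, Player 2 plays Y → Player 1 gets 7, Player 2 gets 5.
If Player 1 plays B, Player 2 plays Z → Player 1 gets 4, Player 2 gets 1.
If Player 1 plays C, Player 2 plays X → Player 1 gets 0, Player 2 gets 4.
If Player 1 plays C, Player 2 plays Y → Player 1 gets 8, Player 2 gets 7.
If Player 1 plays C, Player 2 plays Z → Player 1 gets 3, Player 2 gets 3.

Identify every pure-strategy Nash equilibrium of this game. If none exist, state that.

(A, X) and (C, Y)

Player 1 against X: payoffs 4, 2, 0 → best response A.
Player 1 against Y: payoffs 5, 7, 8 → best response C.
Player 1 against Z: payoffs 0, 4, 3 → best response B.
Player 2 against A: payoffs 9, 7, 1 → best response X.
Player 2 against B: payoffs 3, 5, 1 → best response Y.
Player 2 against C: payoffs 4, 7, 3 → best response Y.
Mutual best responses: (A, X); (C, Y).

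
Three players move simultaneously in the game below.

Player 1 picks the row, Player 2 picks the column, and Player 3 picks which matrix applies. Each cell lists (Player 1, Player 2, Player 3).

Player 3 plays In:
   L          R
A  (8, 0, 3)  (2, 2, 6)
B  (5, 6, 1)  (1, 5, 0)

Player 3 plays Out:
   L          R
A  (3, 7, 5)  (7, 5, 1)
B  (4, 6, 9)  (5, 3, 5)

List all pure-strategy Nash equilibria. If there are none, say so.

(A, R, In); (B, L, Out)

Player 1 against (L, In): payoffs 8, 5 → best response A.
Player 1 against (L, Out): payoffs 3, 4 → best response B.
Player 1 against (R, In): payoffs 2, 1 → best response A.
Player 1 against (R, Out): payoffs 7, 5 → best response A.
Player 2 against (A, In): payoffs 0, 2 → best response R.
Player 2 against (A, Out): payoffs 7, 5 → best response L.
Player 2 against (B, In): payoffs 6, 5 → best response L.
Player 2 against (B, Out): payoffs 6, 3 → best response L.
Player 3 against (A, L): payoffs 3, 5 → best response Out.
Player 3 against (A, R): payoffs 6, 1 → best response In.
Player 3 against (B, L): payoffs 1, 9 → best response Out.
Player 3 against (B, R): payoffs 0, 5 → best response Out.
Mutual best responses: (A, R, In); (B, L, Out).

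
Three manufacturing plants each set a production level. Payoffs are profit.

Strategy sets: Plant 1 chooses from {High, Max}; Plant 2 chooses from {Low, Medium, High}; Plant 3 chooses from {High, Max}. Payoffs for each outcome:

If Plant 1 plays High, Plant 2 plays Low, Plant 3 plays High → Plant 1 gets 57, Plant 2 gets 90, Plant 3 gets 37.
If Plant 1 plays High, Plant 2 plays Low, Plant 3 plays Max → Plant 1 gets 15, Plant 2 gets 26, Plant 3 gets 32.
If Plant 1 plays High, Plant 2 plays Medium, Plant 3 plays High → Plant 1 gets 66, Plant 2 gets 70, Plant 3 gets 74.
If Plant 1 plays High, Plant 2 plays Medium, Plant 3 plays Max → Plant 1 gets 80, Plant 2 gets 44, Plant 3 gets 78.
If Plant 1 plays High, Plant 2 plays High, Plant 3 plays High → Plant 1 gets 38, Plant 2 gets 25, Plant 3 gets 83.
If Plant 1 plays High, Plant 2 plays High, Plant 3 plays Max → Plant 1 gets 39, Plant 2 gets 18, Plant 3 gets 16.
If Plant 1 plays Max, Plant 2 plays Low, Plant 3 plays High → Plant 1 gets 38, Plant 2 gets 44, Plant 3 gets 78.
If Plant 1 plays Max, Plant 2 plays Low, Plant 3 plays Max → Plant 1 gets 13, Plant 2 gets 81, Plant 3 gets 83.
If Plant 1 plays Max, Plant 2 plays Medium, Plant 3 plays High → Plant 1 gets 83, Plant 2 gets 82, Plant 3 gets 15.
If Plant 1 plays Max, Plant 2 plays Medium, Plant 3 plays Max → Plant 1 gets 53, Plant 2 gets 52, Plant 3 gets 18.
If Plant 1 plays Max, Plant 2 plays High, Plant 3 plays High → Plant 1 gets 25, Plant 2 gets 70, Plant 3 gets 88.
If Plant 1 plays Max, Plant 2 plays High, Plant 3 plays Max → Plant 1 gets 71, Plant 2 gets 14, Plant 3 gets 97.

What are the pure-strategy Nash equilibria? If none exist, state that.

Pure-strategy Nash equilibria: (High, Low, High); (High, Medium, Max)

Plant 1 against (Low, High): payoffs 57, 38 → best response High.
Plant 1 against (Low, Max): payoffs 15, 13 → best response High.
Plant 1 against (Medium, High): payoffs 66, 83 → best response Max.
Plant 1 against (Medium, Max): payoffs 80, 53 → best response High.
Plant 1 against (High, High): payoffs 38, 25 → best response High.
Plant 1 against (High, Max): payoffs 39, 71 → best response Max.
Plant 2 against (High, High): payoffs 90, 70, 25 → best response Low.
Plant 2 against (High, Max): payoffs 26, 44, 18 → best response Medium.
Plant 2 against (Max, High): payoffs 44, 82, 70 → best response Medium.
Plant 2 against (Max, Max): payoffs 81, 52, 14 → best response Low.
Plant 3 against (High, Low): payoffs 37, 32 → best response High.
Plant 3 against (High, Medium): payoffs 74, 78 → best response Max.
Plant 3 against (High, High): payoffs 83, 16 → best response High.
Plant 3 against (Max, Low): payoffs 78, 83 → best response Max.
Plant 3 against (Max, Medium): payoffs 15, 18 → best response Max.
Plant 3 against (Max, High): payoffs 88, 97 → best response Max.
Mutual best responses: (High, Low, High); (High, Medium, Max).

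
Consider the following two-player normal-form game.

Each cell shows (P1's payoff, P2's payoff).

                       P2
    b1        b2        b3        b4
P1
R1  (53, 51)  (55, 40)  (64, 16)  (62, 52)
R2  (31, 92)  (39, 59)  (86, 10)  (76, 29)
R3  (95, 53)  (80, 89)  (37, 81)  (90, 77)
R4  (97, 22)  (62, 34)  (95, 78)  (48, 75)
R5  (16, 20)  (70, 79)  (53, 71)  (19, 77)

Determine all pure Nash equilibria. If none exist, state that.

Pure-strategy Nash equilibria: (R3, b2), (R4, b3)

Check each profile: it is a Nash equilibrium iff no player can strictly gain by switching unilaterally.
(R1, b1): P1 can switch to R3 (53 → 95). Not NE.
(R1, b2): P1 can switch to R3 (55 → 80). Not NE.
(R1, b3): P1 can switch to R2 (64 → 86). Not NE.
(R1, b4): P1 can switch to R2 (62 → 76). Not NE.
(R2, b1): P1 can switch to R1 (31 → 53). Not NE.
(R2, b2): P1 can switch to R1 (39 → 55). Not NE.
(R2, b3): P1 can switch to R4 (86 → 95). Not NE.
(R2, b4): P1 can switch to R3 (76 → 90). Not NE.
(R3, b1): P1 can switch to R4 (95 → 97). Not NE.
(R3, b2): P1 gets 80, best alternative 70; P2 gets 89, best alternative 81. No profitable deviation — NE.
(R3, b3): P1 can switch to R1 (37 → 64). Not NE.
(R4, b3): P1 gets 95, best alternative 86; P2 gets 78, best alternative 75. No profitable deviation — NE.
(The remaining 8 profiles each have a profitable deviation by the same check.)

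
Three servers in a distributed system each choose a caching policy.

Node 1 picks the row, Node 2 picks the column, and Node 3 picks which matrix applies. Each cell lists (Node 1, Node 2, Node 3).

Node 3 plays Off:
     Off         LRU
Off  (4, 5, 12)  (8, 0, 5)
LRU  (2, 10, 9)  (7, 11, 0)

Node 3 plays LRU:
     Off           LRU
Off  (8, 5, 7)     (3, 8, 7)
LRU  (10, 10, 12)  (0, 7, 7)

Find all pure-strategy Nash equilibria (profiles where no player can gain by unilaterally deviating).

Node 1 against (Off, Off): payoffs 4, 2 → best response Off.
Node 1 against (Off, LRU): payoffs 8, 10 → best response LRU.
Node 1 against (LRU, Off): payoffs 8, 7 → best response Off.
Node 1 against (LRU, LRU): payoffs 3, 0 → best response Off.
Node 2 against (Off, Off): payoffs 5, 0 → best response Off.
Node 2 against (Off, LRU): payoffs 5, 8 → best response LRU.
Node 2 against (LRU, Off): payoffs 10, 11 → best response LRU.
Node 2 against (LRU, LRU): payoffs 10, 7 → best response Off.
Node 3 against (Off, Off): payoffs 12, 7 → best response Off.
Node 3 against (Off, LRU): payoffs 5, 7 → best response LRU.
Node 3 against (LRU, Off): payoffs 9, 12 → best response LRU.
Node 3 against (LRU, LRU): payoffs 0, 7 → best response LRU.
Mutual best responses: (Off, Off, Off); (Off, LRU, LRU); (LRU, Off, LRU).

Pure-strategy Nash equilibria: (Off, Off, Off); (Off, LRU, LRU); (LRU, Off, LRU)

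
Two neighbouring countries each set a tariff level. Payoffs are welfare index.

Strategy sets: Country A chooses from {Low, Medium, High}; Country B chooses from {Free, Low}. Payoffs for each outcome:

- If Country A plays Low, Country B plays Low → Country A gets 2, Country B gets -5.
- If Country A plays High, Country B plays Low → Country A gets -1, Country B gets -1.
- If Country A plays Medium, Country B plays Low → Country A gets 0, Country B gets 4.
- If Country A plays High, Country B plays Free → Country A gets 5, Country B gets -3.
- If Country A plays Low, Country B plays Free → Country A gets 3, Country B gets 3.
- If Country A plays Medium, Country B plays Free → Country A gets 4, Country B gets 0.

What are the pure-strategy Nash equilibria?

This game has no pure Nash equilibrium.

(Low, Free): Country A can switch to Medium (3 → 4). Not NE.
(Low, Low): Country B can switch to Free (-5 → 3). Not NE.
(Medium, Free): Country A can switch to High (4 → 5). Not NE.
(Medium, Low): Country A can switch to Low (0 → 2). Not NE.
(High, Free): Country B can switch to Low (-3 → -1). Not NE.
(High, Low): Country A can switch to Low (-1 → 2). Not NE.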